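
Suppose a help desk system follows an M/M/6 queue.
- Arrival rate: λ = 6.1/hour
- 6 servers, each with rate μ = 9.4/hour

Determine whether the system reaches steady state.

Stability requires ρ = λ/(cμ) < 1
ρ = 6.1/(6 × 9.4) = 6.1/56.40 = 0.1082
Since 0.1082 < 1, the system is STABLE.
The servers are busy 10.82% of the time.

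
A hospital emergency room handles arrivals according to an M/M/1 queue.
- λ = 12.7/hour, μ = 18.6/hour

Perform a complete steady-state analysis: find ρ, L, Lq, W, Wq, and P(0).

Step 1: ρ = λ/μ = 12.7/18.6 = 0.6828
Step 2: L = λ/(μ-λ) = 12.7/5.90 = 2.1525
Step 3: Lq = λ²/(μ(μ-λ)) = 161.29/(18.6×5.90) = 1.4697
Step 4: W = 1/(μ-λ) = 1/5.90 = 0.16949
Step 5: Wq = λ/(μ(μ-λ)) = 12.7/(18.6×5.90) = 0.1157
Step 6: P(0) = 1-ρ = 0.3172
Verify: L = λW = 12.7×0.16949 = 2.1525 ✔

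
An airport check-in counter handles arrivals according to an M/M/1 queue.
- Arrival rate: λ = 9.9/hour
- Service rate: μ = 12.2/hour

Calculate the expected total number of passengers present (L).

ρ = λ/μ = 9.9/12.2 = 0.8115
For M/M/1: L = λ/(μ-λ)
L = 9.9/(12.2-9.9) = 9.9/2.30
L = 4.3043 passengers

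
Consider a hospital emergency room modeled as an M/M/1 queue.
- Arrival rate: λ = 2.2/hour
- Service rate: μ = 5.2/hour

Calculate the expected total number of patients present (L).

ρ = λ/μ = 2.2/5.2 = 0.4231
For M/M/1: L = λ/(μ-λ)
L = 2.2/(5.2-2.2) = 2.2/3.00
L = 0.7333 patients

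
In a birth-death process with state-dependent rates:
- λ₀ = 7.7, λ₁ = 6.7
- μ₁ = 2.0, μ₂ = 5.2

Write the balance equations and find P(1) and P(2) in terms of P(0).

Balance equations:
State 0: λ₀P₀ = μ₁P₁ → P₁ = (λ₀/μ₁)P₀ = (7.7/2.0)P₀ = 3.8500P₀
State 1: P₂ = (λ₀λ₁)/(μ₁μ₂)P₀ = (7.7×6.7)/(2.0×5.2)P₀ = 4.9606P₀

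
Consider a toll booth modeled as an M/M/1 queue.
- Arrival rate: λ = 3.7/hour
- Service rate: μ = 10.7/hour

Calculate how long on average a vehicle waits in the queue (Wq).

First, compute utilization: ρ = λ/μ = 3.7/10.7 = 0.3458
For M/M/1: Wq = λ/(μ(μ-λ))
Wq = 3.7/(10.7 × (10.7-3.7))
Wq = 3.7/(10.7 × 7.00)
Wq = 0.04940 hours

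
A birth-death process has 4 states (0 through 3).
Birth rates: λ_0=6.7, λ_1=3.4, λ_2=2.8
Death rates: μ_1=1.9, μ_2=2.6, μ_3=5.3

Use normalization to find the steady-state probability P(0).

Ratios P(n)/P(0) = (λ₀···λₙ₋₁)/(μ₁···μₙ):
P(1)/P(0) = (6.7)/(1.9) = 3.5263
P(2)/P(0) = (6.7×3.4)/(1.9×2.6) = 4.6113
P(3)/P(0) = (6.7×3.4×2.8)/(1.9×2.6×5.3) = 2.4362

Normalization: ∑ P(n) = 1
P(0) × (1.0000 + 3.5263 + 4.6113 + 2.4362) = 1
P(0) × 11.5738 = 1
P(0) = 1/11.5738 = 0.08640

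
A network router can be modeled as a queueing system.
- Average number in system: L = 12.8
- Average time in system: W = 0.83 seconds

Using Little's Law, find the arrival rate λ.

Little's Law: L = λW, so λ = L/W
λ = 12.8/0.83 = 15.4217 packets/second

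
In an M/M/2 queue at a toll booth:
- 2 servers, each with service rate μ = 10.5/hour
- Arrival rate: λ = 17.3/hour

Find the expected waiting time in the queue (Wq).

Traffic intensity: ρ = λ/(cμ) = 17.3/(2×10.5) = 0.8238
Since ρ = 0.8238 < 1, system is stable.
Offered load a = λ/μ = cρ = 17.3/10.5 = 1.6476
P₀ = [ Σₙ₌₀^1 aⁿ/n! + a^2/(2!(1-ρ)) ]⁻¹
Σ = a^0/0! + a^1/1! = 1.0000 + 1.6476 = 2.6476
a^2/(2!(1-ρ)) = 2.714649/(2 × 0.1761905) = 7.7037
P₀ = 1/(2.6476 + 7.7037) = 0.09661
Lq = P₀·a^2·ρ / (2!(1-ρ)²) = 0.0966057 × 2.71465 × 0.823810 / (2 × 0.0310431) = 3.4798
Wq = Lq/λ = 3.4798/17.3 = 0.2011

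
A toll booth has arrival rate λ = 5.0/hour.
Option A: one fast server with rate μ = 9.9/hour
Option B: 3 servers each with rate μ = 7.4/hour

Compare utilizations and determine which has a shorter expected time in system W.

Option A: single server μ = 9.9 (M/M/1)
  ρ_A = 5.0/9.9 = 0.5051
  W_A = 1/(μ-λ) = 1/(9.9-5.0) = 1/4.90 = 0.2041

Option B: 3 servers μ = 7.4 (M/M/3)
  ρ_B = λ/(cμ) = 5.0/(3×7.4) = 0.2252
  Offered load a = λ/μ = cρ = 5.0/7.4 = 0.6757
  P₀ = [ Σₙ₌₀^2 aⁿ/n! + a^3/(3!(1-ρ)) ]⁻¹
  Σ = a^0/0! + a^1/1! + a^2/2! = 1.00000 + 0.675676 + 0.228269 = 1.9039
  a^3/(3!(1-ρ)) = 0.3085/(6 × 0.7748) = 0.06636
  P₀ = 1/(1.9039 + 0.06636) = 0.5075
  Lq = P₀·a^3·ρ / (3!(1-ρ)²) = 0.50754 × 0.30847 × 0.22523 / (6 × 0.60028) = 0.009790
  Wq_B = Lq/λ = 0.009790/5.0 = 0.001958
  W_B = Wq_B + 1/μ = 0.001958 + 0.1351 = 0.1371

Since W_B = 0.1371 < W_A = 0.2041, Option B (multiple servers) has the shorter time in system.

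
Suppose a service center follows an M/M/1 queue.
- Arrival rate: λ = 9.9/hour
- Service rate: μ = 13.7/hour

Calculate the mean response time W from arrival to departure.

First, compute utilization: ρ = λ/μ = 9.9/13.7 = 0.7226
For M/M/1: W = 1/(μ-λ)
W = 1/(13.7-9.9) = 1/3.80
W = 0.2632 hours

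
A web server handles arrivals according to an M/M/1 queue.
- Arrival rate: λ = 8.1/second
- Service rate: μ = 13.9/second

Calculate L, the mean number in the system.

ρ = λ/μ = 8.1/13.9 = 0.5827
For M/M/1: L = λ/(μ-λ)
L = 8.1/(13.9-8.1) = 8.1/5.80
L = 1.3966 requests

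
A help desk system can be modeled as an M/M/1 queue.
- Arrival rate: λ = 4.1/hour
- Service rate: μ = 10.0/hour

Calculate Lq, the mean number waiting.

ρ = λ/μ = 4.1/10.0 = 0.4100
For M/M/1: Lq = λ²/(μ(μ-λ))
Lq = 16.81/(10.0 × 5.90)
Lq = 0.2849 tickets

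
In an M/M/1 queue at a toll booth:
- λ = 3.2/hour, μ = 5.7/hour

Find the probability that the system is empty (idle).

ρ = λ/μ = 3.2/5.7 = 0.5614
P(0) = 1 - ρ = 1 - 0.5614 = 0.4386
The server is idle 43.86% of the time.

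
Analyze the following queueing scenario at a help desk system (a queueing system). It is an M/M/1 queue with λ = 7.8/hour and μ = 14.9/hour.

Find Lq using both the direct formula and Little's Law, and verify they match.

Method 1 (direct): Lq = λ²/(μ(μ-λ)) = 60.84/(14.9 × 7.10) = 0.5751

Method 2 (Little's Law):
W = 1/(μ-λ) = 1/7.10 = 0.140845
Wq = W - 1/μ = 0.140845 - 0.0671141 = 0.07373
Lq = λWq = 7.8 × 0.07373 = 0.5751 ✔ (matches Method 1)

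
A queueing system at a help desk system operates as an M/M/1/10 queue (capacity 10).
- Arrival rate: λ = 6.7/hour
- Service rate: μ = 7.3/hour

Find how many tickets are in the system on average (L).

ρ = λ/μ = 6.7/7.3 = 0.91781
P₀ = (1-ρ)/(1-ρ^(K+1)) = (1-0.91781)/(1-0.91781^11) = 0.08219/0.6107 = 0.1346
P_K = P₀×ρ^K = 0.13458 × 0.91781^10 = 0.13458 × 0.42416 = 0.05708
L = ρ[1 - (K+1)ρ^K + Kρ^(K+1)] / [(1-ρ)(1-ρ^(K+1))]
L = 0.91781 × (1 - 11×0.4241582 + 10×0.3892966) / ((1 - 0.91781) × (1 - 0.3892966)) = 4.1549 tickets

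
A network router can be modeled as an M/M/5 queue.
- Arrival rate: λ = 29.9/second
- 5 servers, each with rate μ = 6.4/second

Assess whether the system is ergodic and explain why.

Stability requires ρ = λ/(cμ) < 1
ρ = 29.9/(5 × 6.4) = 29.9/32.00 = 0.9344
Since 0.9344 < 1, the system is STABLE.
The servers are busy 93.44% of the time.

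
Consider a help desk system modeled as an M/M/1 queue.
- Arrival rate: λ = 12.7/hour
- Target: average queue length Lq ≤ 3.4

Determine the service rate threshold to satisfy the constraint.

For M/M/1: Lq = λ²/(μ(μ-λ))
Need Lq ≤ 3.4, i.e. μ(μ-λ) ≥ λ²/3.4
μ² - 12.7μ - 161.29/3.4 ≥ 0  →  μ² - 12.7μ - 47.438235 ≥ 0
Quadratic formula (positive root): μ = [λ + √(λ² + 4×47.438235)]/2
Discriminant: 161.29 + 4×47.438235 = 351.0429, √351.0429 = 18.73614
μ ≥ (12.7 + 18.73614)/2 = 15.7181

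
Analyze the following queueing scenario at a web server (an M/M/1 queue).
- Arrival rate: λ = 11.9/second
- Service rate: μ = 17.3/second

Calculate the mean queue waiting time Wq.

First, compute utilization: ρ = λ/μ = 11.9/17.3 = 0.6879
For M/M/1: Wq = λ/(μ(μ-λ))
Wq = 11.9/(17.3 × (17.3-11.9))
Wq = 11.9/(17.3 × 5.40)
Wq = 0.1274 seconds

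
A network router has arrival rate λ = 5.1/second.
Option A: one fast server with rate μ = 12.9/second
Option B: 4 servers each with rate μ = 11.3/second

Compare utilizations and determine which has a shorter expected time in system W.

Option A: single server μ = 12.9 (M/M/1)
  ρ_A = 5.1/12.9 = 0.3953
  W_A = 1/(μ-λ) = 1/(12.9-5.1) = 1/7.80 = 0.1282

Option B: 4 servers μ = 11.3 (M/M/4)
  ρ_B = λ/(cμ) = 5.1/(4×11.3) = 0.1128
  Offered load a = λ/μ = cρ = 5.1/11.3 = 0.4513
  P₀ = [ Σₙ₌₀^3 aⁿ/n! + a^4/(4!(1-ρ)) ]⁻¹
  Σ = a^0/0! + a^1/1! + a^2/2! + a^3/3! = 1.0000 + 0.45133 + 0.10185 + 0.015322 = 1.5685
  a^4/(4!(1-ρ)) = 0.04149/(24 × 0.8872) = 0.001949
  P₀ = 1/(1.5685 + 0.001949) = 0.6368
  Lq = P₀·a^4·ρ / (4!(1-ρ)²) = 0.6368 × 0.04149 × 0.1128 / (24 × 0.7871) = 0.0001578
  Wq_B = Lq/λ = 0.0001578/5.1 = 0.00003094
  W_B = Wq_B + 1/μ = 0.00003094 + 0.08850 = 0.08853

Since W_B = 0.08853 < W_A = 0.1282, Option B (multiple servers) has the shorter time in system.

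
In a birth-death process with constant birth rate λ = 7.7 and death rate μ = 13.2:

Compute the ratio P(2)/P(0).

For constant rates: P(n)/P(0) = (λ/μ)^n
P(2)/P(0) = (7.7/13.2)^2 = 0.58333^2 = 0.3403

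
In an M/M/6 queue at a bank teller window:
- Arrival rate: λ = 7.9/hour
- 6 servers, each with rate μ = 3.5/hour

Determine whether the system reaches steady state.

Stability requires ρ = λ/(cμ) < 1
ρ = 7.9/(6 × 3.5) = 7.9/21.00 = 0.3762
Since 0.3762 < 1, the system is STABLE.
The servers are busy 37.62% of the time.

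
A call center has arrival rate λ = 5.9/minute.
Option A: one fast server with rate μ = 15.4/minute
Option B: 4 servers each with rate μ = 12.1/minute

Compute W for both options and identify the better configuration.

Option A: single server μ = 15.4 (M/M/1)
  ρ_A = 5.9/15.4 = 0.3831
  W_A = 1/(μ-λ) = 1/(15.4-5.9) = 1/9.50 = 0.1053

Option B: 4 servers μ = 12.1 (M/M/4)
  ρ_B = λ/(cμ) = 5.9/(4×12.1) = 0.1219
  Offered load a = λ/μ = cρ = 5.9/12.1 = 0.4876
  P₀ = [ Σₙ₌₀^3 aⁿ/n! + a^4/(4!(1-ρ)) ]⁻¹
  Σ = a^0/0! + a^1/1! + a^2/2! + a^3/3! = 1.0000 + 0.4876 + 0.1189 + 0.01932 = 1.6258
  a^4/(4!(1-ρ)) = 0.05653/(24 × 0.8781) = 0.002682
  P₀ = 1/(1.6258 + 0.002682) = 0.6141
  Lq = P₀·a^4·ρ / (4!(1-ρ)²) = 0.6141 × 0.05653 × 0.1219 / (24 × 0.7711) = 0.0002287
  Wq_B = Lq/λ = 0.0002287/5.9 = 0.00003876
  W_B = Wq_B + 1/μ = 0.00003876 + 0.08264 = 0.08268

Since W_B = 0.08268 < W_A = 0.1053, Option B (multiple servers) has the shorter time in system.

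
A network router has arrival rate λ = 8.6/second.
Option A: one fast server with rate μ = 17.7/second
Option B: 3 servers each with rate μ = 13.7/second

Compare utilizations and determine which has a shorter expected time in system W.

Option A: single server μ = 17.7 (M/M/1)
  ρ_A = 8.6/17.7 = 0.4859
  W_A = 1/(μ-λ) = 1/(17.7-8.6) = 1/9.10 = 0.1099

Option B: 3 servers μ = 13.7 (M/M/3)
  ρ_B = λ/(cμ) = 8.6/(3×13.7) = 0.2092
  Offered load a = λ/μ = cρ = 8.6/13.7 = 0.6277
  P₀ = [ Σₙ₌₀^2 aⁿ/n! + a^3/(3!(1-ρ)) ]⁻¹
  Σ = a^0/0! + a^1/1! + a^2/2! = 1.0000 + 0.62774 + 0.19703 = 1.8248
  a^3/(3!(1-ρ)) = 0.2474/(6 × 0.7908) = 0.05214
  P₀ = 1/(1.8248 + 0.05214) = 0.5328
  Lq = P₀·a^3·ρ / (3!(1-ρ)²) = 0.5328 × 0.2474 × 0.2092 / (6 × 0.6253) = 0.007350
  Wq_B = Lq/λ = 0.00735046/8.6 = 0.00085470
  W_B = Wq_B + 1/μ = 0.00085470 + 0.072993 = 0.07385

Since W_B = 0.07385 < W_A = 0.1099, Option B (multiple servers) has the shorter time in system.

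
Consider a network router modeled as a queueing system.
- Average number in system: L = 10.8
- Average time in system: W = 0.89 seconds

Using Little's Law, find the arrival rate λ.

Little's Law: L = λW, so λ = L/W
λ = 10.8/0.89 = 12.1348 packets/second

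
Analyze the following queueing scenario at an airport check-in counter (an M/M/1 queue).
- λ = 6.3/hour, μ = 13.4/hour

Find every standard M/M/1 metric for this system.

Step 1: ρ = λ/μ = 6.3/13.4 = 0.4701
Step 2: L = λ/(μ-λ) = 6.3/7.10 = 0.8873
Step 3: Lq = λ²/(μ(μ-λ)) = 39.69/(13.4×7.10) = 0.4172
Step 4: W = 1/(μ-λ) = 1/7.10 = 0.140845
Step 5: Wq = λ/(μ(μ-λ)) = 6.3/(13.4×7.10) = 0.06622
Step 6: P(0) = 1-ρ = 0.5299
Verify: L = λW = 6.3×0.140845 = 0.8873 ✔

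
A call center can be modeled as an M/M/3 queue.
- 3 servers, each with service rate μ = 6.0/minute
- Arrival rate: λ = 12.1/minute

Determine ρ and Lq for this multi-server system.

Traffic intensity: ρ = λ/(cμ) = 12.1/(3×6.0) = 0.6722
Since ρ = 0.6722 < 1, system is stable.
Offered load a = λ/μ = cρ = 12.1/6.0 = 2.0167
P₀ = [ Σₙ₌₀^2 aⁿ/n! + a^3/(3!(1-ρ)) ]⁻¹
Σ = a^0/0! + a^1/1! + a^2/2! = 1.00000 + 2.01667 + 2.03347 = 5.0501
a^3/(3!(1-ρ)) = 8.2017/(6 × 0.32778) = 4.1703
P₀ = 1/(5.0501 + 4.1703) = 0.1085
Lq = P₀·a^3·ρ / (3!(1-ρ)²) = 0.108454 × 8.20167 × 0.672222 / (6 × 0.107438) = 0.9276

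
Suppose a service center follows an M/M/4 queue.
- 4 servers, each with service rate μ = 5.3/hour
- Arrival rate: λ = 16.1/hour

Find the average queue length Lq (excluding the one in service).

Traffic intensity: ρ = λ/(cμ) = 16.1/(4×5.3) = 0.7594
Since ρ = 0.7594 < 1, system is stable.
Offered load a = λ/μ = cρ = 16.1/5.3 = 3.0377
P₀ = [ Σₙ₌₀^3 aⁿ/n! + a^4/(4!(1-ρ)) ]⁻¹
Σ = a^0/0! + a^1/1! + a^2/2! + a^3/3! = 1.0000 + 3.0377 + 4.6139 + 4.6720 = 13.3236
a^4/(4!(1-ρ)) = 85.1530/(24 × 0.240566) = 14.7487
P₀ = 1/(13.3236 + 14.7487) = 0.03562
Lq = P₀·a^4·ρ / (4!(1-ρ)²) = 0.0356223 × 85.1530 × 0.759434 / (24 × 0.0578720) = 1.6586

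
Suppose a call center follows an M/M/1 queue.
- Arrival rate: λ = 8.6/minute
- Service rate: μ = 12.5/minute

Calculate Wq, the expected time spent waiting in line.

First, compute utilization: ρ = λ/μ = 8.6/12.5 = 0.6880
For M/M/1: Wq = λ/(μ(μ-λ))
Wq = 8.6/(12.5 × (12.5-8.6))
Wq = 8.6/(12.5 × 3.90)
Wq = 0.1764 minutes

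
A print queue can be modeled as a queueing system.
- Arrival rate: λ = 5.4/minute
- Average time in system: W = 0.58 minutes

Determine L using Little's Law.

Little's Law: L = λW
L = 5.4 × 0.58 = 3.1320 jobs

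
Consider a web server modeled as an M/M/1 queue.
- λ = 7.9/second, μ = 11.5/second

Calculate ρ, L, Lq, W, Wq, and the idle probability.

Step 1: ρ = λ/μ = 7.9/11.5 = 0.6870
Step 2: L = λ/(μ-λ) = 7.9/3.60 = 2.1944
Step 3: Lq = λ²/(μ(μ-λ)) = 62.41/(11.5×3.60) = 1.5075
Step 4: W = 1/(μ-λ) = 1/3.60 = 0.277778
Step 5: Wq = λ/(μ(μ-λ)) = 7.9/(11.5×3.60) = 0.1908
Step 6: P(0) = 1-ρ = 0.3130
Verify: L = λW = 7.9×0.277778 = 2.1944 ✔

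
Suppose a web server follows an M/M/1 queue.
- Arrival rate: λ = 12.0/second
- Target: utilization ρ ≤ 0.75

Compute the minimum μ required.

ρ = λ/μ, so μ = λ/ρ
μ ≥ 12.0/0.75 = 16.0000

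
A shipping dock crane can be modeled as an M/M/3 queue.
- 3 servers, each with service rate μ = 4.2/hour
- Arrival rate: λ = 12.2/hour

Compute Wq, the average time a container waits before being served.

Traffic intensity: ρ = λ/(cμ) = 12.2/(3×4.2) = 0.9683
Since ρ = 0.9683 < 1, system is stable.
Offered load a = λ/μ = cρ = 12.2/4.2 = 2.9048
P₀ = [ Σₙ₌₀^2 aⁿ/n! + a^3/(3!(1-ρ)) ]⁻¹
Σ = a^0/0! + a^1/1! + a^2/2! = 1.0000 + 2.9048 + 4.2188 = 8.1236
a^3/(3!(1-ρ)) = 24.5093/(6 × 0.031746) = 128.6740
P₀ = 1/(8.1236 + 128.6740) = 0.007310
Lq = P₀·a^3·ρ / (3!(1-ρ)²) = 0.00731007 × 24.5093 × 0.968254 / (6 × 0.00100781) = 28.6888
Wq = Lq/λ = 28.6888/12.2 = 2.3515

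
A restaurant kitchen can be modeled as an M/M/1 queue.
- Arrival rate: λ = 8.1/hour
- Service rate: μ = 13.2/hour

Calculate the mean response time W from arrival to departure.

First, compute utilization: ρ = λ/μ = 8.1/13.2 = 0.6136
For M/M/1: W = 1/(μ-λ)
W = 1/(13.2-8.1) = 1/5.10
W = 0.1961 hours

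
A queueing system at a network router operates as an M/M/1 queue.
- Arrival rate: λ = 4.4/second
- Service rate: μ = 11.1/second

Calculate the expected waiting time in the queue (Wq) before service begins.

First, compute utilization: ρ = λ/μ = 4.4/11.1 = 0.3964
For M/M/1: Wq = λ/(μ(μ-λ))
Wq = 4.4/(11.1 × (11.1-4.4))
Wq = 4.4/(11.1 × 6.70)
Wq = 0.05916 seconds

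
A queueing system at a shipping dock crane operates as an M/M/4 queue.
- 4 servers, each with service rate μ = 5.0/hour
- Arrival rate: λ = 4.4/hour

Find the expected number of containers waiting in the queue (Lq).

Traffic intensity: ρ = λ/(cμ) = 4.4/(4×5.0) = 0.2200
Since ρ = 0.2200 < 1, system is stable.
Offered load a = λ/μ = cρ = 4.4/5.0 = 0.8800
P₀ = [ Σₙ₌₀^3 aⁿ/n! + a^4/(4!(1-ρ)) ]⁻¹
Σ = a^0/0! + a^1/1! + a^2/2! + a^3/3! = 1.0000 + 0.8800 + 0.3872 + 0.1136 = 2.3808
a^4/(4!(1-ρ)) = 0.5997/(24 × 0.7800) = 0.03204
P₀ = 1/(2.3808 + 0.032035) = 0.4145
Lq = P₀·a^4·ρ / (4!(1-ρ)²) = 0.4145 × 0.5997 × 0.2200 / (24 × 0.6084) = 0.003745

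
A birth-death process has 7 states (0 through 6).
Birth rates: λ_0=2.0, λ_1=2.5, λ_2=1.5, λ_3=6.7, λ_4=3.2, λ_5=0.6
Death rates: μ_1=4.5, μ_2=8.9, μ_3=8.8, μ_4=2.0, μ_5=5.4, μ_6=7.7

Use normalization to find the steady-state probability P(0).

Ratios P(n)/P(0) = (λ₀···λₙ₋₁)/(μ₁···μₙ):
P(1)/P(0) = (2.0)/(4.5) = 0.44444
P(2)/P(0) = (2.0×2.5)/(4.5×8.9) = 0.12484
P(3)/P(0) = (2.0×2.5×1.5)/(4.5×8.9×8.8) = 0.021280
P(4)/P(0) = (2.0×2.5×1.5×6.7)/(4.5×8.9×8.8×2.0) = 0.071289
P(5)/P(0) = (2.0×2.5×1.5×6.7×3.2)/(4.5×8.9×8.8×2.0×5.4) = 0.042245
P(6)/P(0) = (2.0×2.5×1.5×6.7×3.2×0.6)/(4.5×8.9×8.8×2.0×5.4×7.7) = 0.0032918

Normalization: ∑ P(n) = 1
P(0) × (1.0000 + 0.44444 + 0.12484 + 0.021280 + 0.071289 + 0.042245 + 0.0032918) = 1
P(0) × 1.7074 = 1
P(0) = 1/1.7074 = 0.5857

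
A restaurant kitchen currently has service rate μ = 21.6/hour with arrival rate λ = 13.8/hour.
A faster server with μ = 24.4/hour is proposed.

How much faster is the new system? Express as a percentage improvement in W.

System 1: ρ₁ = 13.8/21.6 = 0.6389, W₁ = 1/(21.6-13.8) = 0.12821
System 2: ρ₂ = 13.8/24.4 = 0.5656, W₂ = 1/(24.4-13.8) = 0.094340
Improvement: (W₁-W₂)/W₁ = (0.12821-0.094340)/0.12821 = 26.42%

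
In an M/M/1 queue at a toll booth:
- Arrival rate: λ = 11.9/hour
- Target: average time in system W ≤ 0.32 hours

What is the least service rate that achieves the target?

For M/M/1: W = 1/(μ-λ)
Need W ≤ 0.32, so 1/(μ-λ) ≤ 0.32
μ - λ ≥ 1/0.32 = 3.1250
μ ≥ 11.9 + 3.1250 = 15.0250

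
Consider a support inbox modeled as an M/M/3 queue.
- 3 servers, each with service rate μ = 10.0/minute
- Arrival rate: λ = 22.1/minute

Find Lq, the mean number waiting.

Traffic intensity: ρ = λ/(cμ) = 22.1/(3×10.0) = 0.7367
Since ρ = 0.7367 < 1, system is stable.
Offered load a = λ/μ = cρ = 22.1/10.0 = 2.2100
P₀ = [ Σₙ₌₀^2 aⁿ/n! + a^3/(3!(1-ρ)) ]⁻¹
Σ = a^0/0! + a^1/1! + a^2/2! = 1.0000 + 2.2100 + 2.4421 = 5.6521
a^3/(3!(1-ρ)) = 10.7939/(6 × 0.263333) = 6.8316
P₀ = 1/(5.65205 + 6.83156) = 0.08011
Lq = P₀·a^3·ρ / (3!(1-ρ)²) = 0.080105 × 10.7939 × 0.73667 / (6 × 0.069344) = 1.5309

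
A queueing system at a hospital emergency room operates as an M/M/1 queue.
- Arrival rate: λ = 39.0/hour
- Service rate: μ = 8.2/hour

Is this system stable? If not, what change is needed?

Stability requires ρ = λ/(cμ) < 1
ρ = 39.0/(1 × 8.2) = 39.0/8.20 = 4.7561
Since 4.7561 ≥ 1, the system is UNSTABLE.
Queue grows without bound. Need μ > λ = 39.0.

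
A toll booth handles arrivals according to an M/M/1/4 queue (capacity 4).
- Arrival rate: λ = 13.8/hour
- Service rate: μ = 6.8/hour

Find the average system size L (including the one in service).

ρ = λ/μ = 13.8/6.8 = 2.0294
P₀ = (1-ρ)/(1-ρ^(K+1)) = (1-2.0294)/(1-2.0294^5) = -1.0294/-33.4222 = 0.03080
P_K = P₀×ρ^K = 0.03080 × 2.0294^4 = 0.03080 × 16.9617 = 0.5224
L = ρ[1 - (K+1)ρ^K + Kρ^(K+1)] / [(1-ρ)(1-ρ^(K+1))]
L = 2.0294 × (1 - 5×16.9617 + 4×34.4222) / ((1 - 2.0294) × (1 - 34.4222)) = 3.1782 vehicles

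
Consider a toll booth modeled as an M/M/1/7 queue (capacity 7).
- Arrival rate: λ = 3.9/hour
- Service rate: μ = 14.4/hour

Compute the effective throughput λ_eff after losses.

ρ = λ/μ = 3.9/14.4 = 0.270833
P₀ = (1-ρ)/(1-ρ^(K+1)) = (1-0.270833)/(1-0.270833^8) = 0.7292/1.0000 = 0.7292
P_K = P₀×ρ^K = 0.72919 × 0.270833^7 = 0.72919 × 0.00010688 = 0.00007794
λ_eff = λ(1-P_K) = 3.9 × (1 - 0.00007794) = 3.9 × 0.99992 = 3.8997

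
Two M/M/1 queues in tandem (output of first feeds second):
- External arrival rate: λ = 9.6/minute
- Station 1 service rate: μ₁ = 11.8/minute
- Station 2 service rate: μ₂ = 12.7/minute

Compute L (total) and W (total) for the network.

By Jackson's theorem, each station behaves as independent M/M/1.
Station 1: ρ₁ = 9.6/11.8 = 0.8136, L₁ = ρ₁/(1-ρ₁) = λ/(μ₁-λ) = 9.6/2.20 = 4.3636
Station 2: ρ₂ = 9.6/12.7 = 0.7559, L₂ = ρ₂/(1-ρ₂) = λ/(μ₂-λ) = 9.6/3.10 = 3.0968
Total: L = L₁ + L₂ = 4.3636 + 3.0968 = 7.4604
W = L/λ = 7.4604/9.6 = 0.7771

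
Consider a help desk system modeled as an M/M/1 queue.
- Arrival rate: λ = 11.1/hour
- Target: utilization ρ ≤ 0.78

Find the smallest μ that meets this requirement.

ρ = λ/μ, so μ = λ/ρ
μ ≥ 11.1/0.78 = 14.2308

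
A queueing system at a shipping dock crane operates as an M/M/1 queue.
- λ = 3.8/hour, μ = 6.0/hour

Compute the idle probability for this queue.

ρ = λ/μ = 3.8/6.0 = 0.6333
P(0) = 1 - ρ = 1 - 0.6333 = 0.3667
The server is idle 36.67% of the time.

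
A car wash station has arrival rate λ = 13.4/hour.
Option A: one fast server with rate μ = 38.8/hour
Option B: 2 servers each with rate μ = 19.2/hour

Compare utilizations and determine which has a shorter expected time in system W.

Option A: single server μ = 38.8 (M/M/1)
  ρ_A = 13.4/38.8 = 0.3454
  W_A = 1/(μ-λ) = 1/(38.8-13.4) = 1/25.40 = 0.03937

Option B: 2 servers μ = 19.2 (M/M/2)
  ρ_B = λ/(cμ) = 13.4/(2×19.2) = 0.3490
  Offered load a = λ/μ = cρ = 13.4/19.2 = 0.6979
  P₀ = [ Σₙ₌₀^1 aⁿ/n! + a^2/(2!(1-ρ)) ]⁻¹
  Σ = a^0/0! + a^1/1! = 1.0000 + 0.6979 = 1.6979
  a^2/(2!(1-ρ)) = 0.4871/(2 × 0.6510) = 0.3741
  P₀ = 1/(1.6979 + 0.3741) = 0.4826
  Lq = P₀·a^2·ρ / (2!(1-ρ)²) = 0.4826 × 0.4871 × 0.3490 / (2 × 0.4239) = 0.09677
  Wq_B = Lq/λ = 0.09677059/13.4 = 0.007221686
  W_B = Wq_B + 1/μ = 0.007221686 + 0.05208333 = 0.05931

Since W_A = 0.03937 < W_B = 0.05931, Option A (single fast server) has the shorter time in system.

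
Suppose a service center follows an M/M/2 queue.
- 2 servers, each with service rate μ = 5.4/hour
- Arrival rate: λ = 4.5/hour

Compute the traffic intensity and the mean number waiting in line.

Traffic intensity: ρ = λ/(cμ) = 4.5/(2×5.4) = 0.4167
Since ρ = 0.4167 < 1, system is stable.
Offered load a = λ/μ = cρ = 4.5/5.4 = 0.8333
P₀ = [ Σₙ₌₀^1 aⁿ/n! + a^2/(2!(1-ρ)) ]⁻¹
Σ = a^0/0! + a^1/1! = 1.0000 + 0.8333 = 1.8333
a^2/(2!(1-ρ)) = 0.6944/(2 × 0.5833) = 0.5952
P₀ = 1/(1.8333 + 0.5952) = 0.4118
Lq = P₀·a^2·ρ / (2!(1-ρ)²) = 0.4118 × 0.6944 × 0.4167 / (2 × 0.3403) = 0.1751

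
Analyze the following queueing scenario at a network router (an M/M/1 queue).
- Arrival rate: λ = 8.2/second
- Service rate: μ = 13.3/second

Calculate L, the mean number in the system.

ρ = λ/μ = 8.2/13.3 = 0.6165
For M/M/1: L = λ/(μ-λ)
L = 8.2/(13.3-8.2) = 8.2/5.10
L = 1.6078 packets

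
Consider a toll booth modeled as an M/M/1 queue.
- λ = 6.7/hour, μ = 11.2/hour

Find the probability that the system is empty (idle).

ρ = λ/μ = 6.7/11.2 = 0.5982
P(0) = 1 - ρ = 1 - 0.5982 = 0.4018
The server is idle 40.18% of the time.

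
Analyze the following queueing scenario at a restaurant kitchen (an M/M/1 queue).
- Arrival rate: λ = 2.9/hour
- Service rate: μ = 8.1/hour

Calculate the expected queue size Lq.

ρ = λ/μ = 2.9/8.1 = 0.3580
For M/M/1: Lq = λ²/(μ(μ-λ))
Lq = 8.41/(8.1 × 5.20)
Lq = 0.1997 orders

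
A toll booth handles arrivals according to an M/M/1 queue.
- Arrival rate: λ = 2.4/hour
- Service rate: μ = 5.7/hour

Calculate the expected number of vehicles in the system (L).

ρ = λ/μ = 2.4/5.7 = 0.4211
For M/M/1: L = λ/(μ-λ)
L = 2.4/(5.7-2.4) = 2.4/3.30
L = 0.7273 vehicles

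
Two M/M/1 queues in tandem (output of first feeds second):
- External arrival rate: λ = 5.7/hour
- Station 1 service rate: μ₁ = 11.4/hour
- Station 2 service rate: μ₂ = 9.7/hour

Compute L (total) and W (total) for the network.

By Jackson's theorem, each station behaves as independent M/M/1.
Station 1: ρ₁ = 5.7/11.4 = 0.5000, L₁ = ρ₁/(1-ρ₁) = λ/(μ₁-λ) = 5.7/5.70 = 1.0000
Station 2: ρ₂ = 5.7/9.7 = 0.5876, L₂ = ρ₂/(1-ρ₂) = λ/(μ₂-λ) = 5.7/4.00 = 1.4250
Total: L = L₁ + L₂ = 1.0000 + 1.4250 = 2.4250
W = L/λ = 2.4250/5.7 = 0.4254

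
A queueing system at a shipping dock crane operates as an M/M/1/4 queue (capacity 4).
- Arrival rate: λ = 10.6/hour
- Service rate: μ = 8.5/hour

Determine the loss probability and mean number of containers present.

ρ = λ/μ = 10.6/8.5 = 1.24706
P₀ = (1-ρ)/(1-ρ^(K+1)) = (1-1.24706)/(1-1.24706^5) = -0.24706/-2.0160 = 0.1225
P_K = P₀×ρ^K = 0.12255 × 1.24706^4 = 0.12255 × 2.4185 = 0.2964
Blocking probability P_4 = 0.2964 (29.64%)
L = ρ[1 - (K+1)ρ^K + Kρ^(K+1)] / [(1-ρ)(1-ρ^(K+1))]
L = 1.24706 × (1 - 5×2.41852 + 4×3.01604) / ((1 - 1.24706) × (1 - 3.01604)) = 2.4325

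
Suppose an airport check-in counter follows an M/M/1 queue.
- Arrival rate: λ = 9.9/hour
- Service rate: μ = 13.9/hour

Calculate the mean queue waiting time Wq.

First, compute utilization: ρ = λ/μ = 9.9/13.9 = 0.7122
For M/M/1: Wq = λ/(μ(μ-λ))
Wq = 9.9/(13.9 × (13.9-9.9))
Wq = 9.9/(13.9 × 4.00)
Wq = 0.1781 hours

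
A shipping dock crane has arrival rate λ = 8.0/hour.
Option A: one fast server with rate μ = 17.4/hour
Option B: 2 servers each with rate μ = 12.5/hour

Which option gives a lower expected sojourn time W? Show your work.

Option A: single server μ = 17.4 (M/M/1)
  ρ_A = 8.0/17.4 = 0.4598
  W_A = 1/(μ-λ) = 1/(17.4-8.0) = 1/9.40 = 0.1064

Option B: 2 servers μ = 12.5 (M/M/2)
  ρ_B = λ/(cμ) = 8.0/(2×12.5) = 0.3200
  Offered load a = λ/μ = cρ = 8.0/12.5 = 0.6400
  P₀ = [ Σₙ₌₀^1 aⁿ/n! + a^2/(2!(1-ρ)) ]⁻¹
  Σ = a^0/0! + a^1/1! = 1.0000 + 0.6400 = 1.6400
  a^2/(2!(1-ρ)) = 0.4096/(2 × 0.6800) = 0.3012
  P₀ = 1/(1.6400 + 0.30118) = 0.5152
  Lq = P₀·a^2·ρ / (2!(1-ρ)²) = 0.51515 × 0.40960 × 0.32000 / (2 × 0.46240) = 0.07301
  Wq_B = Lq/λ = 0.0730125/8.0 = 0.009127
  W_B = Wq_B + 1/μ = 0.009127 + 0.08000 = 0.08913

Since W_B = 0.08913 < W_A = 0.1064, Option B (multiple servers) has the shorter time in system.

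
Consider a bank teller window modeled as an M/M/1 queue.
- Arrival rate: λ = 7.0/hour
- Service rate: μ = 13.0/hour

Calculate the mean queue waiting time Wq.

First, compute utilization: ρ = λ/μ = 7.0/13.0 = 0.5385
For M/M/1: Wq = λ/(μ(μ-λ))
Wq = 7.0/(13.0 × (13.0-7.0))
Wq = 7.0/(13.0 × 6.00)
Wq = 0.08974 hours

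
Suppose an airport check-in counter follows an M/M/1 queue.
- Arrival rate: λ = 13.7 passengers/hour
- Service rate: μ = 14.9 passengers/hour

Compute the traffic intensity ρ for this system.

Server utilization: ρ = λ/μ
ρ = 13.7/14.9 = 0.9195
The server is busy 91.95% of the time.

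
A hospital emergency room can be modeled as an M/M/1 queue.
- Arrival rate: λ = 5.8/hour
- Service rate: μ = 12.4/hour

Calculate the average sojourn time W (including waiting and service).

First, compute utilization: ρ = λ/μ = 5.8/12.4 = 0.4677
For M/M/1: W = 1/(μ-λ)
W = 1/(12.4-5.8) = 1/6.60
W = 0.1515 hours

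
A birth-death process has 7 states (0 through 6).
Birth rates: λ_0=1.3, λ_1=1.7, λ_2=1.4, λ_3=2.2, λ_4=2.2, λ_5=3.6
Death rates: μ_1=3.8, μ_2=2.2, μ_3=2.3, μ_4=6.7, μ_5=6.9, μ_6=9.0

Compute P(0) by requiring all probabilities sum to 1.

Ratios P(n)/P(0) = (λ₀···λₙ₋₁)/(μ₁···μₙ):
P(1)/P(0) = (1.3)/(3.8) = 0.3421
P(2)/P(0) = (1.3×1.7)/(3.8×2.2) = 0.2644
P(3)/P(0) = (1.3×1.7×1.4)/(3.8×2.2×2.3) = 0.1609
P(4)/P(0) = (1.3×1.7×1.4×2.2)/(3.8×2.2×2.3×6.7) = 0.05284
P(5)/P(0) = (1.3×1.7×1.4×2.2×2.2)/(3.8×2.2×2.3×6.7×6.9) = 0.01685
P(6)/P(0) = (1.3×1.7×1.4×2.2×2.2×3.6)/(3.8×2.2×2.3×6.7×6.9×9.0) = 0.006739

Normalization: ∑ P(n) = 1
P(0) × (1.0000 + 0.3421 + 0.2644 + 0.1609 + 0.05284 + 0.01685 + 0.006739) = 1
P(0) × 1.8438 = 1
P(0) = 1/1.8438 = 0.5424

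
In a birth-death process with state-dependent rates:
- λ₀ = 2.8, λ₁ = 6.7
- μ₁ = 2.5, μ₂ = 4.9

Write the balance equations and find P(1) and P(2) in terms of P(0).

Balance equations:
State 0: λ₀P₀ = μ₁P₁ → P₁ = (λ₀/μ₁)P₀ = (2.8/2.5)P₀ = 1.1200P₀
State 1: P₂ = (λ₀λ₁)/(μ₁μ₂)P₀ = (2.8×6.7)/(2.5×4.9)P₀ = 1.5314P₀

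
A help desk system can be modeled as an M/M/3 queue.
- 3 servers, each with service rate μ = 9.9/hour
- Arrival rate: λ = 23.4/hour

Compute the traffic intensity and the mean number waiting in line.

Traffic intensity: ρ = λ/(cμ) = 23.4/(3×9.9) = 0.7879
Since ρ = 0.7879 < 1, system is stable.
Offered load a = λ/μ = cρ = 23.4/9.9 = 2.3636
P₀ = [ Σₙ₌₀^2 aⁿ/n! + a^3/(3!(1-ρ)) ]⁻¹
Σ = a^0/0! + a^1/1! + a^2/2! = 1.0000 + 2.3636 + 2.7934 = 6.1570
a^3/(3!(1-ρ)) = 13.2051/(6 × 0.212121) = 10.3754
P₀ = 1/(6.1570 + 10.3754) = 0.06049
Lq = P₀·a^3·ρ / (3!(1-ρ)²) = 0.060487 × 13.2051 × 0.78788 / (6 × 0.044995) = 2.3310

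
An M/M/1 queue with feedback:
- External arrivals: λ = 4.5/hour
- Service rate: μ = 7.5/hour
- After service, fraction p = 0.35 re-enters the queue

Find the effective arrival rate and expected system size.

Effective arrival rate: λ_eff = λ/(1-p) = 4.5/(1-0.35) = 4.5/0.65 = 6.92308
ρ = λ_eff/μ = 6.92308/7.5 = 0.923077
L = ρ/(1-ρ) = 0.923077/(1-0.923077) = 12.0000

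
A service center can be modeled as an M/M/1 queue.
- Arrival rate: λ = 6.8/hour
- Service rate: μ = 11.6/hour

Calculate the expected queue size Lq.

ρ = λ/μ = 6.8/11.6 = 0.5862
For M/M/1: Lq = λ²/(μ(μ-λ))
Lq = 46.24/(11.6 × 4.80)
Lq = 0.8305 customers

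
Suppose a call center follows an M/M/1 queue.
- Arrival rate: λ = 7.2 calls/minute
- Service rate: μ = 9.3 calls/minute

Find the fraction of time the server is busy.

Server utilization: ρ = λ/μ
ρ = 7.2/9.3 = 0.7742
The server is busy 77.42% of the time.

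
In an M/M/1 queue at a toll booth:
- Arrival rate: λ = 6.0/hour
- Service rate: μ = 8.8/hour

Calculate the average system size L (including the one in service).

ρ = λ/μ = 6.0/8.8 = 0.6818
For M/M/1: L = λ/(μ-λ)
L = 6.0/(8.8-6.0) = 6.0/2.80
L = 2.1429 vehicles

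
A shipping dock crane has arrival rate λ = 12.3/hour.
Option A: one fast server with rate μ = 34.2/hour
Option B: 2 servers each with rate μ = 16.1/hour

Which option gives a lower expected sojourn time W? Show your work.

Option A: single server μ = 34.2 (M/M/1)
  ρ_A = 12.3/34.2 = 0.3596
  W_A = 1/(μ-λ) = 1/(34.2-12.3) = 1/21.90 = 0.04566

Option B: 2 servers μ = 16.1 (M/M/2)
  ρ_B = λ/(cμ) = 12.3/(2×16.1) = 0.3820
  Offered load a = λ/μ = cρ = 12.3/16.1 = 0.7640
  P₀ = [ Σₙ₌₀^1 aⁿ/n! + a^2/(2!(1-ρ)) ]⁻¹
  Σ = a^0/0! + a^1/1! = 1.0000 + 0.7640 = 1.7640
  a^2/(2!(1-ρ)) = 0.5837/(2 × 0.6180) = 0.4722
  P₀ = 1/(1.7640 + 0.4722) = 0.4472
  Lq = P₀·a^2·ρ / (2!(1-ρ)²) = 0.4472 × 0.5837 × 0.3820 / (2 × 0.3819) = 0.1305
  Wq_B = Lq/λ = 0.1305/12.3 = 0.01061
  W_B = Wq_B + 1/μ = 0.01061 + 0.06211 = 0.07272

Since W_A = 0.04566 < W_B = 0.07272, Option A (single fast server) has the shorter time in system.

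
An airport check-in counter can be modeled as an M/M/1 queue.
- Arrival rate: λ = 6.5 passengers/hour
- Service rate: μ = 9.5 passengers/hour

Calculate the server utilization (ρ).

Server utilization: ρ = λ/μ
ρ = 6.5/9.5 = 0.6842
The server is busy 68.42% of the time.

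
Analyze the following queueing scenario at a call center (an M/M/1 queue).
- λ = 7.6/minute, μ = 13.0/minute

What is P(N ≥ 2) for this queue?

ρ = λ/μ = 7.6/13.0 = 0.5846
P(N ≥ n) = ρⁿ
P(N ≥ 2) = 0.5846^2
P(N ≥ 2) = 0.3418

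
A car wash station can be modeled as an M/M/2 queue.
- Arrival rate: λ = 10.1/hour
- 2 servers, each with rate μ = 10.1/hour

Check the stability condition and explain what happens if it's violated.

Stability requires ρ = λ/(cμ) < 1
ρ = 10.1/(2 × 10.1) = 10.1/20.20 = 0.5000
Since 0.5000 < 1, the system is STABLE.
The servers are busy 50.00% of the time.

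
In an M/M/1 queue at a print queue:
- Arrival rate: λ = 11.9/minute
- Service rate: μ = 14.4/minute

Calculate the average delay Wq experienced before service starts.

First, compute utilization: ρ = λ/μ = 11.9/14.4 = 0.8264
For M/M/1: Wq = λ/(μ(μ-λ))
Wq = 11.9/(14.4 × (14.4-11.9))
Wq = 11.9/(14.4 × 2.50)
Wq = 0.3306 minutes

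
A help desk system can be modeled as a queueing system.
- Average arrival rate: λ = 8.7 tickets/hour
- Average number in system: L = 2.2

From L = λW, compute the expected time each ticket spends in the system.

Little's Law: L = λW, so W = L/λ
W = 2.2/8.7 = 0.2529 hours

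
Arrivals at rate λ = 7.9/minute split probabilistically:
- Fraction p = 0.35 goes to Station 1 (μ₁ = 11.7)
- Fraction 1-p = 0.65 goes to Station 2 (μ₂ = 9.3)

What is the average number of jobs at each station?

Effective rates: λ₁ = 7.9×0.35 = 2.765, λ₂ = 7.9×0.65 = 5.135
Station 1: ρ₁ = 2.765/11.7 = 0.236325, L₁ = ρ₁/(1-ρ₁) = 0.236325/(1-0.236325) = 0.3095
Station 2: ρ₂ = 5.135/9.3 = 0.55215, L₂ = ρ₂/(1-ρ₂) = 0.55215/(1-0.55215) = 1.2329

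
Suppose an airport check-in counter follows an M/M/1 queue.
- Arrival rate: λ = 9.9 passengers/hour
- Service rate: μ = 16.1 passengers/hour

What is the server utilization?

Server utilization: ρ = λ/μ
ρ = 9.9/16.1 = 0.6149
The server is busy 61.49% of the time.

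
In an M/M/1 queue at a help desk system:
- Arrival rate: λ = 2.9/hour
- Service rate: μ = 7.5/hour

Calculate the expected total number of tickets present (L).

ρ = λ/μ = 2.9/7.5 = 0.3867
For M/M/1: L = λ/(μ-λ)
L = 2.9/(7.5-2.9) = 2.9/4.60
L = 0.6304 tickets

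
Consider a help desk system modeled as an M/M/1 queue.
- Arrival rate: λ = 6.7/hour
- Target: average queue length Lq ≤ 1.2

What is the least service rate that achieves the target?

For M/M/1: Lq = λ²/(μ(μ-λ))
Need Lq ≤ 1.2, i.e. μ(μ-λ) ≥ λ²/1.2
μ² - 6.7μ - 44.89/1.2 ≥ 0  →  μ² - 6.7μ - 37.40833 ≥ 0
Quadratic formula (positive root): μ = [λ + √(λ² + 4×37.40833)]/2
Discriminant: 44.89 + 4×37.40833 = 194.5233, √194.5233 = 13.9472
μ ≥ (6.7 + 13.9472)/2 = 10.3236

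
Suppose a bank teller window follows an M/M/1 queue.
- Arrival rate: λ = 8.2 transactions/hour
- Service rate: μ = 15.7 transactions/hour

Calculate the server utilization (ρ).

Server utilization: ρ = λ/μ
ρ = 8.2/15.7 = 0.5223
The server is busy 52.23% of the time.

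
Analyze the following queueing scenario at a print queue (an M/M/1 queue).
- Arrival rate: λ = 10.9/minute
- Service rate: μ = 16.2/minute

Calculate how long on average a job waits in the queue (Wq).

First, compute utilization: ρ = λ/μ = 10.9/16.2 = 0.6728
For M/M/1: Wq = λ/(μ(μ-λ))
Wq = 10.9/(16.2 × (16.2-10.9))
Wq = 10.9/(16.2 × 5.30)
Wq = 0.1270 minutes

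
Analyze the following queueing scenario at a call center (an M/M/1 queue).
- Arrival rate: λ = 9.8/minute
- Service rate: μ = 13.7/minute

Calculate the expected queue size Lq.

ρ = λ/μ = 9.8/13.7 = 0.7153
For M/M/1: Lq = λ²/(μ(μ-λ))
Lq = 96.04/(13.7 × 3.90)
Lq = 1.7975 calls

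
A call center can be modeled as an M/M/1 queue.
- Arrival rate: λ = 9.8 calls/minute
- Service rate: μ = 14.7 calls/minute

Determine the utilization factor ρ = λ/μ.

Server utilization: ρ = λ/μ
ρ = 9.8/14.7 = 0.6667
The server is busy 66.67% of the time.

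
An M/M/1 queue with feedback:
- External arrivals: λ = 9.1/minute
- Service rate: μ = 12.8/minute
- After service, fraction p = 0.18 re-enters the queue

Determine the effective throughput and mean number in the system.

Effective arrival rate: λ_eff = λ/(1-p) = 9.1/(1-0.18) = 9.1/0.82 = 11.09756
ρ = λ_eff/μ = 11.09756/12.8 = 0.866997
L = ρ/(1-ρ) = 0.866997/(1-0.866997) = 6.5186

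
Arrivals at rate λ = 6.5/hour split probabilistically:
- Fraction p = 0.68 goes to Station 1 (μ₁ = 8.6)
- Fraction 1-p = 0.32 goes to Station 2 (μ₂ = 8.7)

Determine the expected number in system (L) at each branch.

Effective rates: λ₁ = 6.5×0.68 = 4.42, λ₂ = 6.5×0.32 = 2.08
Station 1: ρ₁ = 4.42/8.6 = 0.51395, L₁ = ρ₁/(1-ρ₁) = 0.51395/(1-0.51395) = 1.0574
Station 2: ρ₂ = 2.08/8.7 = 0.2391, L₂ = ρ₂/(1-ρ₂) = 0.2391/(1-0.2391) = 0.3142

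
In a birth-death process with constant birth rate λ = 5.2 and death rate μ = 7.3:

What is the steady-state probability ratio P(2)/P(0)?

For constant rates: P(n)/P(0) = (λ/μ)^n
P(2)/P(0) = (5.2/7.3)^2 = 0.7123^2 = 0.5074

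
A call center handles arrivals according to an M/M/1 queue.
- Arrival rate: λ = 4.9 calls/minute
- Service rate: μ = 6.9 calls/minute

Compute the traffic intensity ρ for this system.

Server utilization: ρ = λ/μ
ρ = 4.9/6.9 = 0.7101
The server is busy 71.01% of the time.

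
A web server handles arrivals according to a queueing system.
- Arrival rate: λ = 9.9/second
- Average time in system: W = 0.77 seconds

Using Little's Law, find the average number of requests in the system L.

Little's Law: L = λW
L = 9.9 × 0.77 = 7.6230 requests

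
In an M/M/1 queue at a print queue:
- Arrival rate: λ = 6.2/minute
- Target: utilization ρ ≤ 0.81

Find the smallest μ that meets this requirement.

ρ = λ/μ, so μ = λ/ρ
μ ≥ 6.2/0.81 = 7.6543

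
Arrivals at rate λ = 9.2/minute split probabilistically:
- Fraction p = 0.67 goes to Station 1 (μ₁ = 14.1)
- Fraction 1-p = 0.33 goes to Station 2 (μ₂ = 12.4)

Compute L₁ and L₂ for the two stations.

Effective rates: λ₁ = 9.2×0.67 = 6.164, λ₂ = 9.2×0.33 = 3.036
Station 1: ρ₁ = 6.164/14.1 = 0.43716, L₁ = ρ₁/(1-ρ₁) = 0.43716/(1-0.43716) = 0.7767
Station 2: ρ₂ = 3.036/12.4 = 0.2448, L₂ = ρ₂/(1-ρ₂) = 0.2448/(1-0.2448) = 0.3242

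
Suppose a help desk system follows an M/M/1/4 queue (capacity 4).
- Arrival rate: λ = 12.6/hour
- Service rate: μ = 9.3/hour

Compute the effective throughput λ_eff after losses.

ρ = λ/μ = 12.6/9.3 = 1.35484
P₀ = (1-ρ)/(1-ρ^(K+1)) = (1-1.35484)/(1-1.35484^5) = -0.35484/-3.5650 = 0.09953
P_K = P₀×ρ^K = 0.09953 × 1.35484^4 = 0.09953 × 3.3694 = 0.3354
λ_eff = λ(1-P_K) = 12.6 × (1 - 0.33537) = 12.6 × 0.66463 = 8.3743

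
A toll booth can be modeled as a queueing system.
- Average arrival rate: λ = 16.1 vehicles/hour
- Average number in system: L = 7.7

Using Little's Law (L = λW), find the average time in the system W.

Little's Law: L = λW, so W = L/λ
W = 7.7/16.1 = 0.4783 hours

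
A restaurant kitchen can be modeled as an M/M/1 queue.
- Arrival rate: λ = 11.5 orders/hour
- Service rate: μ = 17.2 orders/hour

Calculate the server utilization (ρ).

Server utilization: ρ = λ/μ
ρ = 11.5/17.2 = 0.6686
The server is busy 66.86% of the time.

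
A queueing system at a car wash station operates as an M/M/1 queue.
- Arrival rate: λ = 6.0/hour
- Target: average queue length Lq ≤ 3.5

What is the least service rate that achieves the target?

For M/M/1: Lq = λ²/(μ(μ-λ))
Need Lq ≤ 3.5, i.e. μ(μ-λ) ≥ λ²/3.5
μ² - 6.0μ - 36.00/3.5 ≥ 0  →  μ² - 6.0μ - 10.285714 ≥ 0
Quadratic formula (positive root): μ = [λ + √(λ² + 4×10.285714)]/2
Discriminant: 36.00 + 4×10.285714 = 77.14286, √77.14286 = 8.783101
μ ≥ (6.0 + 8.783101)/2 = 7.3916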